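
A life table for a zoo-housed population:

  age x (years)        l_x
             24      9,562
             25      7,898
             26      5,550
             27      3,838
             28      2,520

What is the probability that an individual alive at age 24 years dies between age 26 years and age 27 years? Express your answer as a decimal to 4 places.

0.1790

This is the probability of reaching 26 but not 27, conditional on being alive at 24: (l_26 − l_27) / l_24.
= (5,550 − 3,838) / 9,562 = 1,712 / 9,562 = 0.179042.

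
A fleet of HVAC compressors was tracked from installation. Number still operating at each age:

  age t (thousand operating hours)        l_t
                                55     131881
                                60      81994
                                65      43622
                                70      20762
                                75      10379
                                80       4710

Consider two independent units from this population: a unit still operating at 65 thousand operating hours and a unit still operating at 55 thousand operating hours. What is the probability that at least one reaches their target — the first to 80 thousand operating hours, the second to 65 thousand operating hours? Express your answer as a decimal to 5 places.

0.40303

p₁ = l_80/l_65 = 4710/43622 = 0.107973; p₂ = l_65/l_55 = 43622/131881 = 0.330768.
P(at least one) = 1 − (1−p₁)(1−p₂) = 1 − 0.892027 × 0.669232 = 0.403027.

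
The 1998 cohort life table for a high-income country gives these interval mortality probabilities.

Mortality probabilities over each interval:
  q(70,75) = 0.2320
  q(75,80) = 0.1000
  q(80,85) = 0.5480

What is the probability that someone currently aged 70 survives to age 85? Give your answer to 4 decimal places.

Chaining the interval survival probabilities: (1 − 0.2320) × (1 − 0.1000) × (1 − 0.5480).
= 0.7680 × 0.9000 × 0.4520 = 0.312422.

0.3124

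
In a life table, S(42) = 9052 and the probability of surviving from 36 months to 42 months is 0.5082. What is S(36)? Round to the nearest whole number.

S(36) = S(42) / p = 9052 / 0.5082 = 17812.

17812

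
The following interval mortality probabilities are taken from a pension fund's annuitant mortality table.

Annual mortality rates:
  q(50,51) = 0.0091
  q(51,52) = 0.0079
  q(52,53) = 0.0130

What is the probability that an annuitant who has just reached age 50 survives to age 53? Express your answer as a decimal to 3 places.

Chaining the interval survival probabilities: (1 − 0.0091) × (1 − 0.0079) × (1 − 0.0130).
= 0.9909 × 0.9921 × 0.9870 = 0.970292.

0.970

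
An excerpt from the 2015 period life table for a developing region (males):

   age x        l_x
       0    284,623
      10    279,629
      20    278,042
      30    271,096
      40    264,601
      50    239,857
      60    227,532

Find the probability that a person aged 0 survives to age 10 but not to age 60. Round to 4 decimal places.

We want 10|50q0 = (l_10 − l_60)/l_0.
This is the probability of reaching 10 but not 60, conditional on being alive at 0: (l_10 − l_60) / l_0.
= (279,629 − 227,532) / 284,623 = 52,097 / 284,623 = 0.183039.

0.1830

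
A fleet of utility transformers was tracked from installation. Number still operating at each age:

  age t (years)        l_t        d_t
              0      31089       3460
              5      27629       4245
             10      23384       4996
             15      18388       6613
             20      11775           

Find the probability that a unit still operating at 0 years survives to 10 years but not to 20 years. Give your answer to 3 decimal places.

This is the probability of reaching 10 but not 20, conditional on being operational at 0: (l_10 − l_20) / l_0.
= (23384 − 11775) / 31089 = 11609 / 31089 = 0.373412.

0.373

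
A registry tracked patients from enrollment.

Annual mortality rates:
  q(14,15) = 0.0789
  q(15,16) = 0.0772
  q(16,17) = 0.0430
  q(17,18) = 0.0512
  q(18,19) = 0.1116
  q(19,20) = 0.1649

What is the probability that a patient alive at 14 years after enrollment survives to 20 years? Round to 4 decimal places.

0.5726

Survival from 14 to 20 is the product of surviving each interval: (1 − 0.0789) × (1 − 0.0772) × (1 − 0.0430) × (1 − 0.0512) × (1 − 0.1116) × (1 − 0.1649).
= 0.9211 × 0.9228 × 0.9570 × 0.9488 × 0.8884 × 0.8351 = 0.572596.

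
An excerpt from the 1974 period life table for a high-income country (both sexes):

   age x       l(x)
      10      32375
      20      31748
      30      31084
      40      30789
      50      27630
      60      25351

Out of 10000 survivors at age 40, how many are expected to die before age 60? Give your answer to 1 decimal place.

1766.2

The relevant probability is 1 − 25351/30789 = 0.176622.
Expected number = 10000 × 0.176622 = 1766.2.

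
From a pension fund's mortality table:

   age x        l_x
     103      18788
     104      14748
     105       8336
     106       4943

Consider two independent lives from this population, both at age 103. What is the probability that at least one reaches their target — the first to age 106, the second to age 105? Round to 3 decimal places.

p₁ = l_106/l_103 = 4943/18788 = 0.263093; p₂ = l_105/l_103 = 8336/18788 = 0.443687.
P(at least one) = 1 − (1−p₁)(1−p₂) = 1 − 0.736907 × 0.556313 = 0.590049.

0.590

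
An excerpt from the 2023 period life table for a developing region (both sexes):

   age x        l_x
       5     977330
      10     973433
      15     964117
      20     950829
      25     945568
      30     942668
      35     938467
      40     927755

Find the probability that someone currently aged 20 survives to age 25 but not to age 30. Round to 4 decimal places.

We want 5|5q20 = (l_25 − l_30)/l_20.
This is the probability of reaching 25 but not 30, conditional on being alive at 20: (l_25 − l_30) / l_20.
= (945568 − 942668) / 950829 = 2900 / 950829 = 0.003050.

0.0030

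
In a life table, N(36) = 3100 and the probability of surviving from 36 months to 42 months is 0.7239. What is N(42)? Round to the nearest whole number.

N(42) = N(36) × p = 3100 × 0.7239 = 2244.

2244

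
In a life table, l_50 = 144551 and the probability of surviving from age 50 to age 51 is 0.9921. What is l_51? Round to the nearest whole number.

143409

l_51 = l_50 × p = 144551 × 0.9921 = 143409.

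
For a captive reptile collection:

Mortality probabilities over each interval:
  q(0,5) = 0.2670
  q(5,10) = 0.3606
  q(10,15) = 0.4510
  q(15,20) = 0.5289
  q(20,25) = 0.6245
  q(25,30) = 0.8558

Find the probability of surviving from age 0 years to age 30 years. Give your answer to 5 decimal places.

0.00656

P(survive 0→30) = (1 − 0.2670) × (1 − 0.3606) × (1 − 0.4510) × (1 − 0.5289) × (1 − 0.6245) × (1 − 0.8558).
= 0.7330 × 0.6394 × 0.5490 × 0.4711 × 0.3755 × 0.1442 = 0.006564.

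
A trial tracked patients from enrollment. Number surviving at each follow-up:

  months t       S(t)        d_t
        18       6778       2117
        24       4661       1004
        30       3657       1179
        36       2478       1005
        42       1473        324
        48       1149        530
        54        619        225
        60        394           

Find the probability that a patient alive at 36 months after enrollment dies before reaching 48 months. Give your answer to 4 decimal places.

P(die before 48 | alive at 36) = 1 − S(48)/S(36) = 1 − 1149/2478 = (1329)/2478 = 0.536320.

0.5363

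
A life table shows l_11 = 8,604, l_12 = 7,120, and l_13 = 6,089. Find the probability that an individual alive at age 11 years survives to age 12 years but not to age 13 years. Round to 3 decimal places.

0.120

This is the probability of reaching 12 but not 13, conditional on being alive at 11: (l_12 − l_13) / l_11.
= (7,120 − 6,089) / 8,604 = 1,031 / 8,604 = 0.119828.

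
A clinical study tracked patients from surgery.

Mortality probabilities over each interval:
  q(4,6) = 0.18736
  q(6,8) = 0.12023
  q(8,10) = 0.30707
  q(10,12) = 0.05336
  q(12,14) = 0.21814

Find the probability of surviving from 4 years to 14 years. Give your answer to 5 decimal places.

0.36667

The overall survival probability is (1 − 0.18736) × (1 − 0.12023) × (1 − 0.30707) × (1 − 0.05336) × (1 − 0.21814).
= 0.81264 × 0.87977 × 0.69293 × 0.94664 × 0.78186 = 0.366666.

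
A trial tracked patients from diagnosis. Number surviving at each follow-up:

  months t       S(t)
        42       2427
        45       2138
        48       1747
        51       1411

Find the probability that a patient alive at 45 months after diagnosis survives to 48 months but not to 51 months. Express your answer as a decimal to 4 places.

This is the probability of reaching 48 but not 51, conditional on being alive at 45: (S(48) − S(51)) / S(45).
= (1747 − 1411) / 2138 = 336 / 2138 = 0.157156.

0.1572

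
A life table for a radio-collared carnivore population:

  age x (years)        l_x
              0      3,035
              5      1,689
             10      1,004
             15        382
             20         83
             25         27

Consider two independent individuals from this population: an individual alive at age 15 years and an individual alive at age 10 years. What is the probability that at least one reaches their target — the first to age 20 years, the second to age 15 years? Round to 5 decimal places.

p₁ = l_20/l_15 = 83/382 = 0.217277; p₂ = l_15/l_10 = 382/1,004 = 0.380478.
P(at least one) = 1 − (1−p₁)(1−p₂) = 1 − 0.782723 × 0.619522 = 0.515086.

0.51509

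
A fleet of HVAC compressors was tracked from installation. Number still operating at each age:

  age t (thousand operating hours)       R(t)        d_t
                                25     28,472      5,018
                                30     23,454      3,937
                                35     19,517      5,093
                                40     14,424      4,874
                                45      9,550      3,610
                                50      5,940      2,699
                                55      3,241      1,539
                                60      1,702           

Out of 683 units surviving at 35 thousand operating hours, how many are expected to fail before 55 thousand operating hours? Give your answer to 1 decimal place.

569.6

The relevant probability is 1 − 3,241/19,517 = 0.833940.
Expected number = 683 × 0.833940 = 569.6.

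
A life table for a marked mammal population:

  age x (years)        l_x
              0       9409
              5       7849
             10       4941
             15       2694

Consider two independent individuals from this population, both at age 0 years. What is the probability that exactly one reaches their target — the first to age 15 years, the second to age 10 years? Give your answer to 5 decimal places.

p₁ = l_15/l_0 = 2694/9409 = 0.286322; p₂ = l_10/l_0 = 4941/9409 = 0.525136.
P(exactly one) = p₁(1−p₂) + (1−p₁)p₂ = 0.135964 + 0.374778 = 0.510742.

0.51074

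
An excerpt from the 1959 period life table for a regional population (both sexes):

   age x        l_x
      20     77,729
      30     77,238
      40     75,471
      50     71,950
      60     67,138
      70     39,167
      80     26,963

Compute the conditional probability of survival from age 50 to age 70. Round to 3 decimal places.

0.544

We want 20p50 = l_70/l_50.
The conditional survival probability is l_70/l_50 = 39,167/71,950 = 0.544364.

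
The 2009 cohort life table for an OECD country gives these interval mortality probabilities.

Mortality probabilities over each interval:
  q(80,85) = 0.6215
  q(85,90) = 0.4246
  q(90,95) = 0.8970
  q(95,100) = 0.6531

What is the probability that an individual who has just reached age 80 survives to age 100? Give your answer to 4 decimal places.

0.0078

The overall survival probability is (1 − 0.6215) × (1 − 0.4246) × (1 − 0.8970) × (1 − 0.6531).
= 0.3785 × 0.5754 × 0.1030 × 0.3469 = 0.007782.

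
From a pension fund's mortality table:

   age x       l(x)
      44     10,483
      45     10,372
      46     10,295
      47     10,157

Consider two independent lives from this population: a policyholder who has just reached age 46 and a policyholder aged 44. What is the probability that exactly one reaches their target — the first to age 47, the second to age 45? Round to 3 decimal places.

0.024

p₁ = l(47)/l(46) = 10,157/10,295 = 0.986595; p₂ = l(45)/l(44) = 10,372/10,483 = 0.989411.
P(exactly one) = p₁(1−p₂) + (1−p₁)p₂ = 0.010447 + 0.013263 = 0.023710.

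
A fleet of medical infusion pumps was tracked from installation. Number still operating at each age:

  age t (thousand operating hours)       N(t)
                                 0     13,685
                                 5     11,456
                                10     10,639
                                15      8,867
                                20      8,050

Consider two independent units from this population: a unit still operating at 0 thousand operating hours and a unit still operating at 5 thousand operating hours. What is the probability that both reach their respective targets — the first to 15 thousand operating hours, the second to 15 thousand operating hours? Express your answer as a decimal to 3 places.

p₁ = N(15)/N(0) = 8,867/13,685 = 0.647936; p₂ = N(15)/N(5) = 8,867/11,456 = 0.774005.
P(both) = p₁ × p₂ = 0.647936 × 0.774005 = 0.501506.

0.502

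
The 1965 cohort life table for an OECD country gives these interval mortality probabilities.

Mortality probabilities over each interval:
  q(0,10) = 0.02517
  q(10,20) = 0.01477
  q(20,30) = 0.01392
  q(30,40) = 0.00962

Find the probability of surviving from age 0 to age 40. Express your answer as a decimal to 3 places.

0.938

The overall survival probability is (1 − 0.02517) × (1 − 0.01477) × (1 − 0.01392) × (1 − 0.00962).
= 0.97483 × 0.98523 × 0.98608 × 0.99038 = 0.937952.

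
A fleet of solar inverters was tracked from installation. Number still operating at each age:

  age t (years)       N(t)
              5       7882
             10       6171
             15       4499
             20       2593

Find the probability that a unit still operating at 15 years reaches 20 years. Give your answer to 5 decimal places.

0.57635

The conditional survival probability is N(20)/N(15) = 2593/4499 = 0.576350.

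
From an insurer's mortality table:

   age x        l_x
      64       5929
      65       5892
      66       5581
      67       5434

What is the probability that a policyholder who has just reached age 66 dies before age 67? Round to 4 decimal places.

P(die before 67 | alive at 66) = 1 − l_67/l_66 = 1 − 5434/5581 = (147)/5581 = 0.026339.

0.0263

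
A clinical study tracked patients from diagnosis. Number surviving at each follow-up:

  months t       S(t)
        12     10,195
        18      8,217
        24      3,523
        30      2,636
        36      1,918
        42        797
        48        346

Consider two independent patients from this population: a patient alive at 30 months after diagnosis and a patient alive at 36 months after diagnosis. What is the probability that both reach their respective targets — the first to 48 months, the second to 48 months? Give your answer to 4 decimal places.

p₁ = S(48)/S(30) = 346/2,636 = 0.131259; p₂ = S(48)/S(36) = 346/1,918 = 0.180396.
P(both) = p₁ × p₂ = 0.131259 × 0.180396 = 0.023679.

0.0237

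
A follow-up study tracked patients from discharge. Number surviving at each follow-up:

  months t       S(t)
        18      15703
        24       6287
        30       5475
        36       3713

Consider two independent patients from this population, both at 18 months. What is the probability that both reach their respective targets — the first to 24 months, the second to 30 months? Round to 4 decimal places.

0.1396

p₁ = S(24)/S(18) = 6287/15703 = 0.400369; p₂ = S(30)/S(18) = 5475/15703 = 0.348659.
P(both) = p₁ × p₂ = 0.400369 × 0.348659 = 0.139592.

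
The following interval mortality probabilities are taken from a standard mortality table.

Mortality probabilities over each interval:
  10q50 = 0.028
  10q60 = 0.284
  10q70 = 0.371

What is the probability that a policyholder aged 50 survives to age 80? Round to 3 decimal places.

The overall survival probability is (1 − 0.028) × (1 − 0.284) × (1 − 0.371).
= 0.972 × 0.716 × 0.629 = 0.437754.

0.438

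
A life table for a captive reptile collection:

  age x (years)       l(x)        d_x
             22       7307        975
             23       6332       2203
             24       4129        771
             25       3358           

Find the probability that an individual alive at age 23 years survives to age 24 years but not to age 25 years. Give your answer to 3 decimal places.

This is the probability of reaching 24 but not 25, conditional on being alive at 23: (l(24) − l(25)) / l(23).
= (4129 − 3358) / 6332 = 771 / 6332 = 0.121762.

0.122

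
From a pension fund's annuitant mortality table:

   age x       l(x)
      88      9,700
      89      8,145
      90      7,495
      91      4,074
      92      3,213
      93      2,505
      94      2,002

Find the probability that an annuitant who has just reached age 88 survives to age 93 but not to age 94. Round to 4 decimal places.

This is the probability of reaching 93 but not 94, conditional on being alive at 88: (l(93) − l(94)) / l(88).
= (2,505 − 2,002) / 9,700 = 503 / 9,700 = 0.051856.

0.0519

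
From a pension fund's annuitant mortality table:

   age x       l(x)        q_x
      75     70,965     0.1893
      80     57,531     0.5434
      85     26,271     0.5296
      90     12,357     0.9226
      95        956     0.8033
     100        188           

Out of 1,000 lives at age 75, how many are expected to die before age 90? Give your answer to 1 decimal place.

The relevant probability is 1 − 12,357/70,965 = 0.825872.
Expected number = 1,000 × 0.825872 = 825.9.

825.9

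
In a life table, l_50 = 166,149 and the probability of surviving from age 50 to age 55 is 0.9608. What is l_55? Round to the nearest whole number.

159636

l_55 = l_50 × p = 166,149 × 0.9608 = 159636.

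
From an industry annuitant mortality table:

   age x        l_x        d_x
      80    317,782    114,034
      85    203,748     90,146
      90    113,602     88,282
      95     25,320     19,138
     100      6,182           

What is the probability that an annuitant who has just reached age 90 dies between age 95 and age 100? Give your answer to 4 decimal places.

We want 5|5q90 = (l_95 − l_100)/l_90.
This is the probability of reaching 95 but not 100, conditional on being alive at 90: (l_95 − l_100) / l_90.
= (25,320 − 6,182) / 113,602 = 19,138 / 113,602 = 0.168465.

0.1685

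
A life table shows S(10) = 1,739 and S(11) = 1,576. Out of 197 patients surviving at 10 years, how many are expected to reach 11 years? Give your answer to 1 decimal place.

178.5

The relevant probability is 1,576/1,739 = 0.906268.
Expected number = 197 × 0.906268 = 178.5.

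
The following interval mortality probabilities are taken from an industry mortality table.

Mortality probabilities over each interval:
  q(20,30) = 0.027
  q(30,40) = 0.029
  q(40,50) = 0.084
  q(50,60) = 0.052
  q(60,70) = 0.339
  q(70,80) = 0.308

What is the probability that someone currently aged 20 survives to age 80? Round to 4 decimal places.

The overall survival probability is (1 − 0.027) × (1 − 0.029) × (1 − 0.084) × (1 − 0.052) × (1 − 0.339) × (1 − 0.308).
= 0.973 × 0.971 × 0.916 × 0.948 × 0.661 × 0.692 = 0.375270.

0.3753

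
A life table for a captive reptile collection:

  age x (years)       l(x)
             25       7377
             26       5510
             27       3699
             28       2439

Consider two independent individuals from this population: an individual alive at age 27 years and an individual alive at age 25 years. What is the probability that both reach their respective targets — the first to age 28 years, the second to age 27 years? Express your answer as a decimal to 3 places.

0.331

p₁ = l(28)/l(27) = 2439/3699 = 0.659367; p₂ = l(27)/l(25) = 3699/7377 = 0.501423.
P(both) = p₁ × p₂ = 0.659367 × 0.501423 = 0.330622.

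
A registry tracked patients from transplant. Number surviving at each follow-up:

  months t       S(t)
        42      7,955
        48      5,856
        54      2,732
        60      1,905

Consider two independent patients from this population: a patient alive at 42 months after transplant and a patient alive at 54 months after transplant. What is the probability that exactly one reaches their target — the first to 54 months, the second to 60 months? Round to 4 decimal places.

p₁ = S(54)/S(42) = 2,732/7,955 = 0.343432; p₂ = S(60)/S(54) = 1,905/2,732 = 0.697291.
P(exactly one) = p₁(1−p₂) + (1−p₁)p₂ = 0.103960 + 0.457819 = 0.561779.

0.5618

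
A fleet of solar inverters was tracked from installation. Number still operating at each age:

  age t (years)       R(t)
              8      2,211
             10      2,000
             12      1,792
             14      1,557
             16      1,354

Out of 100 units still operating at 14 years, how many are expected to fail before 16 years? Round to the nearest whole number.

The relevant probability is 1 − 1,354/1,557 = 0.130379.
Expected number = 100 × 0.130379 = 13.

13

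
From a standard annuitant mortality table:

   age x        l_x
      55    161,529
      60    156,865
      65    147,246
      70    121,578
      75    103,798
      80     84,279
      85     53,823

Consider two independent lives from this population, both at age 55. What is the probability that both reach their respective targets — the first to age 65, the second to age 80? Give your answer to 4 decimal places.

p₁ = l_65/l_55 = 147,246/161,529 = 0.911576; p₂ = l_80/l_55 = 84,279/161,529 = 0.521758.
P(both) = p₁ × p₂ = 0.911576 × 0.521758 = 0.475622.

0.4756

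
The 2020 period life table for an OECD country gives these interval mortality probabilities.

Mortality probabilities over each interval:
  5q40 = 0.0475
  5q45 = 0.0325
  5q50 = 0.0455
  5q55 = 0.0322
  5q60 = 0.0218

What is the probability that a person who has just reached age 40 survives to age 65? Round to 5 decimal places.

0.83273

The overall survival probability is (1 − 0.0475) × (1 − 0.0325) × (1 − 0.0455) × (1 − 0.0322) × (1 − 0.0218).
= 0.9525 × 0.9675 × 0.9545 × 0.9678 × 0.9782 = 0.832732.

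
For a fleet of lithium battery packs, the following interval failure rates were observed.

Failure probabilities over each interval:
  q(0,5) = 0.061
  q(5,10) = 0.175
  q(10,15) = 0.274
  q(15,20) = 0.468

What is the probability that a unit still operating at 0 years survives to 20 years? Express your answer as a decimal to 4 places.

0.2992

P(survive 0→20) = (1 − 0.061) × (1 − 0.175) × (1 − 0.274) × (1 − 0.468).
= 0.939 × 0.825 × 0.726 × 0.532 = 0.299204.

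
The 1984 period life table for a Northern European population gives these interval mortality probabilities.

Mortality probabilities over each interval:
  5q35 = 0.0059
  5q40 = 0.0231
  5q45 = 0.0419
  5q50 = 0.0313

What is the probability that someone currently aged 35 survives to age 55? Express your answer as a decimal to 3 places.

20p35 = (1 − 0.0059) × (1 − 0.0231) × (1 − 0.0419) × (1 − 0.0313).
= 0.9941 × 0.9769 × 0.9581 × 0.9687 = 0.901323.

0.901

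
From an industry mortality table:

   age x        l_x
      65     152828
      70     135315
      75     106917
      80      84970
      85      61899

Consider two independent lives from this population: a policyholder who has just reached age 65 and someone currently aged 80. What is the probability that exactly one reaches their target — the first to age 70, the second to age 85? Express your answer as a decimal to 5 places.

p₁ = l_70/l_65 = 135315/152828 = 0.885407; p₂ = l_85/l_80 = 61899/84970 = 0.728481.
P(exactly one) = p₁(1−p₂) + (1−p₁)p₂ = 0.240405 + 0.083479 = 0.323884.

0.32388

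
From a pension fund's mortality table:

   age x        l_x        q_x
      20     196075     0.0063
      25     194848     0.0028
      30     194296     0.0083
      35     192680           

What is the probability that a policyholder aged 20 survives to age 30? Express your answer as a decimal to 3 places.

The conditional survival probability is l_30/l_20 = 194296/196075 = 0.990927.

0.991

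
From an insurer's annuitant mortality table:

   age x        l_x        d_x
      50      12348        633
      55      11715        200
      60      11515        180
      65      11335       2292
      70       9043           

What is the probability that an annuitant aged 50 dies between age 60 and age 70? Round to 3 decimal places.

0.200

We want 10|10q50 = (l_60 − l_70)/l_50.
This is the probability of reaching 60 but not 70, conditional on being alive at 50: (l_60 − l_70) / l_50.
= (11515 − 9043) / 12348 = 2472 / 12348 = 0.200194.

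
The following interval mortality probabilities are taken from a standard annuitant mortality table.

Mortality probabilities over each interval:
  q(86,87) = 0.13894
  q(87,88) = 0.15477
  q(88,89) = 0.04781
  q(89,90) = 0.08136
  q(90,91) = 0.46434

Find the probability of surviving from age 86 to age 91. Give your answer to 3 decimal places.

0.341

Chaining the interval survival probabilities: (1 − 0.13894) × (1 − 0.15477) × (1 − 0.04781) × (1 − 0.08136) × (1 − 0.46434).
= 0.86106 × 0.84523 × 0.95219 × 0.91864 × 0.53566 = 0.341010.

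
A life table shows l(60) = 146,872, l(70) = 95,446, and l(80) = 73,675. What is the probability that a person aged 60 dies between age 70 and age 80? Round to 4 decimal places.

This is the probability of reaching 70 but not 80, conditional on being alive at 60: (l(70) − l(80)) / l(60).
= (95,446 − 73,675) / 146,872 = 21,771 / 146,872 = 0.148231.

0.1482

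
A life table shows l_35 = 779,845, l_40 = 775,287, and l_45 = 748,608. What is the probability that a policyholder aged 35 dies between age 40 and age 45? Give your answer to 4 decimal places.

0.0342

We want 5|5q35 = (l_40 − l_45)/l_35.
This is the probability of reaching 40 but not 45, conditional on being alive at 35: (l_40 − l_45) / l_35.
= (775,287 − 748,608) / 779,845 = 26,679 / 779,845 = 0.034211.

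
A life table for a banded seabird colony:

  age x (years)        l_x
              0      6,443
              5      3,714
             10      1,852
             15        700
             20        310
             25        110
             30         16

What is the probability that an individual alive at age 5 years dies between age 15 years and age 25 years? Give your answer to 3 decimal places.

This is the probability of reaching 15 but not 25, conditional on being alive at 5: (l_15 − l_25) / l_5.
= (700 − 110) / 3,714 = 590 / 3,714 = 0.158858.

0.159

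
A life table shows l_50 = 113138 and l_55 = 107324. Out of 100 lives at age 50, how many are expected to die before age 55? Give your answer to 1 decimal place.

5.1

The relevant probability is 1 − 107324/113138 = 0.051389.
Expected number = 100 × 0.051389 = 5.1.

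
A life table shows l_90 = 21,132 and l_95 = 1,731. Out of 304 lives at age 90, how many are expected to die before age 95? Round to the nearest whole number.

279

The relevant probability is 1 − 1,731/21,132 = 0.918086.
Expected number = 304 × 0.918086 = 279.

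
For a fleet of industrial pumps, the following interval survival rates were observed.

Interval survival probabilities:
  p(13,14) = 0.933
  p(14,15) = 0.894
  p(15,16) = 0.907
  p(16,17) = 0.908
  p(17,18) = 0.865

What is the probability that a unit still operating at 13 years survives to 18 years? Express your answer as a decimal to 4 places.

Chaining the interval survival probabilities: 0.933 × 0.894 × 0.907 × 0.908 × 0.865.
= 0.594194.

0.5942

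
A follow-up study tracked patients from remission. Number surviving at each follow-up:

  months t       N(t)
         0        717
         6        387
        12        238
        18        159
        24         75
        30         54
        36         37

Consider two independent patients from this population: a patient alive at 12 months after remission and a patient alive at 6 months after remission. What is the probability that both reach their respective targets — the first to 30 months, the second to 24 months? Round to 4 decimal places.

p₁ = N(30)/N(12) = 54/238 = 0.226891; p₂ = N(24)/N(6) = 75/387 = 0.193798.
P(both) = p₁ × p₂ = 0.226891 × 0.193798 = 0.043971.

0.0440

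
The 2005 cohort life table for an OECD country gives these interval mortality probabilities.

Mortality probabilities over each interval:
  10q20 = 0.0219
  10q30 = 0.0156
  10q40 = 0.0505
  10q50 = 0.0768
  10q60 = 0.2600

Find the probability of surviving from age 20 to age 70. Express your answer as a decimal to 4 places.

0.6246

Chaining the interval survival probabilities: (1 − 0.0219) × (1 − 0.0156) × (1 − 0.0505) × (1 − 0.0768) × (1 − 0.2600).
= 0.9781 × 0.9844 × 0.9495 × 0.9232 × 0.7400 = 0.624565.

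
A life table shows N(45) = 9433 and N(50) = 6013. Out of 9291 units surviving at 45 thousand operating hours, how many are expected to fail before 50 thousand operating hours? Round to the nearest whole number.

3369

The relevant probability is 1 − 6013/9433 = 0.362557.
Expected number = 9291 × 0.362557 = 3369.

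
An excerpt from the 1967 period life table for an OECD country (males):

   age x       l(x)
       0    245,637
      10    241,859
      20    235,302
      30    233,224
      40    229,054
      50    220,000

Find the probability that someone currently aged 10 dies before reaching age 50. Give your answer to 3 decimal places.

0.090

P(die before 50 | alive at 10) = 1 − l(50)/l(10) = 1 − 220,000/241,859 = (21,859)/241,859 = 0.090379.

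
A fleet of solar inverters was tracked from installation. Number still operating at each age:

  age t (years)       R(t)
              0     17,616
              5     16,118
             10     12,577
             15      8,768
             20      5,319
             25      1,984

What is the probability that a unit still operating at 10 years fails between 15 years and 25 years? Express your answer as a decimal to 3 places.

0.539

This is the probability of reaching 15 but not 25, conditional on being operational at 10: (R(15) − R(25)) / R(10).
= (8,768 − 1,984) / 12,577 = 6,784 / 12,577 = 0.539397.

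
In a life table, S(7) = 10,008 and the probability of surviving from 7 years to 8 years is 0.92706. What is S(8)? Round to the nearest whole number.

9278

S(8) = S(7) × p = 10,008 × 0.92706 = 9278.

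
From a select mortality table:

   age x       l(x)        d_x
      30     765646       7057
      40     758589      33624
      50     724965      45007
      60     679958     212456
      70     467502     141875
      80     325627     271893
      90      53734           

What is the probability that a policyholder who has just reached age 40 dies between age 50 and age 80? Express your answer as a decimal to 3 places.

0.526

This is the probability of reaching 50 but not 80, conditional on being alive at 40: (l(50) − l(80)) / l(40).
= (724965 − 325627) / 758589 = 399338 / 758589 = 0.526422.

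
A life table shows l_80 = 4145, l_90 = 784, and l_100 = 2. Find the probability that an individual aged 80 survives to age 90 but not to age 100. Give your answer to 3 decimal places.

0.189

We want 10|10q80 = (l_90 − l_100)/l_80.
This is the probability of reaching 90 but not 100, conditional on being alive at 80: (l_90 − l_100) / l_80.
= (784 − 2) / 4145 = 782 / 4145 = 0.188661.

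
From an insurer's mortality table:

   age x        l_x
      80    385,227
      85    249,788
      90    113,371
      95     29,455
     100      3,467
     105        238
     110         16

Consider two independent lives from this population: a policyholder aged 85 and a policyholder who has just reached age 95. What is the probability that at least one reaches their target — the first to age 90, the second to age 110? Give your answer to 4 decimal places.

0.4542

p₁ = l_90/l_85 = 113,371/249,788 = 0.453869; p₂ = l_110/l_95 = 16/29,455 = 0.000543.
P(at least one) = 1 − (1−p₁)(1−p₂) = 1 − 0.546131 × 0.999457 = 0.454166.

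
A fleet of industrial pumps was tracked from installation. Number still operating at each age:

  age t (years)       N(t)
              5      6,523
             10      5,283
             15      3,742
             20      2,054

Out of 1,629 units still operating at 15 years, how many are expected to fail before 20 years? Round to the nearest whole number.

The relevant probability is 1 − 2,054/3,742 = 0.451096.
Expected number = 1,629 × 0.451096 = 735.

735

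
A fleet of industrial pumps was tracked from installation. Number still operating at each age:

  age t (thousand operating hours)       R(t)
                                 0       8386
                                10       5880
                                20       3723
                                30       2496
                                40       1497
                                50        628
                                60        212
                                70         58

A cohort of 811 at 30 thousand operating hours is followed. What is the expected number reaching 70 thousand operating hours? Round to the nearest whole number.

The relevant probability is 58/2496 = 0.023237.
Expected number = 811 × 0.023237 = 19.

19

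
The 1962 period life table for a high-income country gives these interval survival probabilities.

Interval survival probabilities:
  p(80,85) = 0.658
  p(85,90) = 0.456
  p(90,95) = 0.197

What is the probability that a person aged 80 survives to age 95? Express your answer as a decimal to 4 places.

0.0591

The overall survival probability is 0.658 × 0.456 × 0.197.
= 0.059109.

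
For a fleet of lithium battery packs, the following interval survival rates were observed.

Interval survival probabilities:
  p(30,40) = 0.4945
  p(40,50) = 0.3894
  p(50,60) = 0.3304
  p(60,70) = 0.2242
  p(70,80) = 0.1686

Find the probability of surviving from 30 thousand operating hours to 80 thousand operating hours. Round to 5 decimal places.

P(survive 30→80) = 0.4945 × 0.3894 × 0.3304 × 0.2242 × 0.1686.
= 0.002405.

0.00240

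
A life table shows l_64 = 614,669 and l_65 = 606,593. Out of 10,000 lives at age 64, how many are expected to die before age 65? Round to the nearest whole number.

The relevant probability is 1 − 606,593/614,669 = 0.013139.
Expected number = 10,000 × 0.013139 = 131.

131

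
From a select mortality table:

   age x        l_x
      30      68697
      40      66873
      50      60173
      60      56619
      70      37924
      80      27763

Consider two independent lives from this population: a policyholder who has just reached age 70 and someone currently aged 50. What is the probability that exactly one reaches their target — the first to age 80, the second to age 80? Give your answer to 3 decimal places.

p₁ = l_80/l_70 = 27763/37924 = 0.732069; p₂ = l_80/l_50 = 27763/60173 = 0.461386.
P(exactly one) = p₁(1−p₂) + (1−p₁)p₂ = 0.394303 + 0.123620 = 0.517922.

0.518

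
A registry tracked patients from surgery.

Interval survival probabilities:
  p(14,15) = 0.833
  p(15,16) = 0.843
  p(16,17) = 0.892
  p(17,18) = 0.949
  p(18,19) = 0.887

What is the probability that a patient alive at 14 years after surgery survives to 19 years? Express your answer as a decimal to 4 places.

Chaining the interval survival probabilities: 0.833 × 0.843 × 0.892 × 0.949 × 0.887.
= 0.527263.

0.5273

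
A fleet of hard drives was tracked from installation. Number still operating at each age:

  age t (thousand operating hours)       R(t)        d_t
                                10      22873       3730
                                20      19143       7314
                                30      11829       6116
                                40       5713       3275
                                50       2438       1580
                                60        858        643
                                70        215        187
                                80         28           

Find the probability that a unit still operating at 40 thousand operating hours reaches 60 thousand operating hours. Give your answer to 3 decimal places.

The conditional survival probability is R(60)/R(40) = 858/5713 = 0.150184.

0.150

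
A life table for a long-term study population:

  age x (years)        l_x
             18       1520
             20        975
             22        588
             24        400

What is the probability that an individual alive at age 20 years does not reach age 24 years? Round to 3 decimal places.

0.590

P(die before 24 | alive at 20) = 1 − l_24/l_20 = 1 − 400/975 = (575)/975 = 0.589744.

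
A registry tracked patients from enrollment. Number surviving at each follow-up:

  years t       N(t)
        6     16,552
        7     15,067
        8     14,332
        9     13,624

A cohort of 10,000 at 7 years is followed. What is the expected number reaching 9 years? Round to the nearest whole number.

9042

The relevant probability is 13,624/15,067 = 0.904228.
Expected number = 10,000 × 0.904228 = 9042.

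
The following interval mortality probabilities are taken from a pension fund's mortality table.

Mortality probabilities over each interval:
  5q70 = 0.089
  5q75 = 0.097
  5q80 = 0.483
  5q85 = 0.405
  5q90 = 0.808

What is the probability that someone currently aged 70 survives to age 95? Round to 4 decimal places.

0.0486

The overall survival probability is (1 − 0.089) × (1 − 0.097) × (1 − 0.483) × (1 − 0.405) × (1 − 0.808).
= 0.911 × 0.903 × 0.517 × 0.595 × 0.192 = 0.048586.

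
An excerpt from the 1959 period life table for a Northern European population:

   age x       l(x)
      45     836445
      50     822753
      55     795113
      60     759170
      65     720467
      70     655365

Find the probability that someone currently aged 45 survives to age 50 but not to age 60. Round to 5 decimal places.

0.07602

This is the probability of reaching 50 but not 60, conditional on being alive at 45: (l(50) − l(60)) / l(45).
= (822753 − 759170) / 836445 = 63583 / 836445 = 0.076016.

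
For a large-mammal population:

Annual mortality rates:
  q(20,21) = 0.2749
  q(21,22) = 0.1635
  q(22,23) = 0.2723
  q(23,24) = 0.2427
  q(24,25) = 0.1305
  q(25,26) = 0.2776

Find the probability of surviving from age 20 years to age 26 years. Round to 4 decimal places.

0.2100

The overall survival probability is (1 − 0.2749) × (1 − 0.1635) × (1 − 0.2723) × (1 − 0.2427) × (1 − 0.1305) × (1 − 0.2776).
= 0.7251 × 0.8365 × 0.7277 × 0.7573 × 0.8695 × 0.7224 = 0.209958.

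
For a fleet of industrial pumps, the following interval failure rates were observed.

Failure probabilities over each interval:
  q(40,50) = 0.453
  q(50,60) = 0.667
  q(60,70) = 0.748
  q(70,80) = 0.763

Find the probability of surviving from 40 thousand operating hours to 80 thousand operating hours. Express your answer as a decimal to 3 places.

P(survive 40→80) = (1 − 0.453) × (1 − 0.667) × (1 − 0.748) × (1 − 0.763).
= 0.547 × 0.333 × 0.252 × 0.237 = 0.010879.

0.011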